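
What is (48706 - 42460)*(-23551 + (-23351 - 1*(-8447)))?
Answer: -240189930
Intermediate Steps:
(48706 - 42460)*(-23551 + (-23351 - 1*(-8447))) = 6246*(-23551 + (-23351 + 8447)) = 6246*(-23551 - 14904) = 6246*(-38455) = -240189930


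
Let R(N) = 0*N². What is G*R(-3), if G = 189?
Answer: 0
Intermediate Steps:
R(N) = 0
G*R(-3) = 189*0 = 0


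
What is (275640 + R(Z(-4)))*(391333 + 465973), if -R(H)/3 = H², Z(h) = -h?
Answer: 236266675152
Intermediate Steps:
R(H) = -3*H²
(275640 + R(Z(-4)))*(391333 + 465973) = (275640 - 3*(-1*(-4))²)*(391333 + 465973) = (275640 - 3*4²)*857306 = (275640 - 3*16)*857306 = (275640 - 48)*857306 = 275592*857306 = 236266675152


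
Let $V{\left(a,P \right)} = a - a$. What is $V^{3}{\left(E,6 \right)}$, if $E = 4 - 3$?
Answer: $0$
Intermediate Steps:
$E = 1$ ($E = 4 - 3 = 1$)
$V{\left(a,P \right)} = 0$
$V^{3}{\left(E,6 \right)} = 0^{3} = 0$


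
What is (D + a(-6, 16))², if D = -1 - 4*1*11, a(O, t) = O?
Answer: 2601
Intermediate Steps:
D = -45 (D = -1 - 4*11 = -1 - 44 = -45)
(D + a(-6, 16))² = (-45 - 6)² = (-51)² = 2601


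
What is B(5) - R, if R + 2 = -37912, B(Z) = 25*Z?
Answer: 38039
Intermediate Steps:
R = -37914 (R = -2 - 37912 = -37914)
B(5) - R = 25*5 - 1*(-37914) = 125 + 37914 = 38039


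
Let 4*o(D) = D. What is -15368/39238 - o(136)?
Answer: -674730/19619 ≈ -34.392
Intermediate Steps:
o(D) = D/4
-15368/39238 - o(136) = -15368/39238 - 136/4 = -15368*1/39238 - 1*34 = -7684/19619 - 34 = -674730/19619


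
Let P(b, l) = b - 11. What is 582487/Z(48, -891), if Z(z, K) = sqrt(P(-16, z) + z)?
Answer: 582487*sqrt(21)/21 ≈ 1.2711e+5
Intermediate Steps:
P(b, l) = -11 + b
Z(z, K) = sqrt(-27 + z) (Z(z, K) = sqrt((-11 - 16) + z) = sqrt(-27 + z))
582487/Z(48, -891) = 582487/(sqrt(-27 + 48)) = 582487/(sqrt(21)) = 582487*(sqrt(21)/21) = 582487*sqrt(21)/21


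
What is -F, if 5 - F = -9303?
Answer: -9308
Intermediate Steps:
F = 9308 (F = 5 - 1*(-9303) = 5 + 9303 = 9308)
-F = -1*9308 = -9308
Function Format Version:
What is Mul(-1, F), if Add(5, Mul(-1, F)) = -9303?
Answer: -9308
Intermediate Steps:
F = 9308 (F = Add(5, Mul(-1, -9303)) = Add(5, 9303) = 9308)
Mul(-1, F) = Mul(-1, 9308) = -9308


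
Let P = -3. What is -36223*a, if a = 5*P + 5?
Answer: 362230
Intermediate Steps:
a = -10 (a = 5*(-3) + 5 = -15 + 5 = -10)
-36223*a = -36223*(-10) = 362230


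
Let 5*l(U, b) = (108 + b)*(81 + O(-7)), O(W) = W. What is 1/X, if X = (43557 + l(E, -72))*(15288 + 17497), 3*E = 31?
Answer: 1/1445484093 ≈ 6.9181e-10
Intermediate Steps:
E = 31/3 (E = (⅓)*31 = 31/3 ≈ 10.333)
l(U, b) = 7992/5 + 74*b/5 (l(U, b) = ((108 + b)*(81 - 7))/5 = ((108 + b)*74)/5 = (7992 + 74*b)/5 = 7992/5 + 74*b/5)
X = 1445484093 (X = (43557 + (7992/5 + (74/5)*(-72)))*(15288 + 17497) = (43557 + (7992/5 - 5328/5))*32785 = (43557 + 2664/5)*32785 = (220449/5)*32785 = 1445484093)
1/X = 1/1445484093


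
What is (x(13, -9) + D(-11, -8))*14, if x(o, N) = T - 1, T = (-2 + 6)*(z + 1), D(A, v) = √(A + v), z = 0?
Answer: 42 + 14*I*√19 ≈ 42.0 + 61.025*I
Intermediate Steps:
T = 4 (T = (-2 + 6)*(0 + 1) = 4*1 = 4)
x(o, N) = 3 (x(o, N) = 4 - 1 = 3)
(x(13, -9) + D(-11, -8))*14 = (3 + √(-11 - 8))*14 = (3 + √(-19))*14 = (3 + I*√19)*14 = 42 + 14*I*√19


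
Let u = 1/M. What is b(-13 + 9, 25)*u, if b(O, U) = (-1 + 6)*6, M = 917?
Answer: 30/917 ≈ 0.032715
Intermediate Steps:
b(O, U) = 30 (b(O, U) = 5*6 = 30)
u = 1/917 ≈ 0.0010905
b(-13 + 9, 25)*u = 30*(1/917) = 30/917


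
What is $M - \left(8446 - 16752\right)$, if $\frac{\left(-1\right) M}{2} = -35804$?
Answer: $79914$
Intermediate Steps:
$M = 71608$ ($M = \left(-2\right) \left(-35804\right) = 71608$)
$M - \left(8446 - 16752\right) = 71608 - \left(8446 - 16752\right) = 71608 - -8306 = 71608 + 8306 = 79914$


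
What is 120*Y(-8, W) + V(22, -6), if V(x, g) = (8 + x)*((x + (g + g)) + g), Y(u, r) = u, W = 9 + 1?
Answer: -840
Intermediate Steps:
W = 10
V(x, g) = (8 + x)*(x + 3*g) (V(x, g) = (8 + x)*((x + 2*g) + g) = (8 + x)*(x + 3*g))
120*Y(-8, W) + V(22, -6) = 120*(-8) + (22² + 8*22 + 24*(-6) + 3*(-6)*22) = -960 + (484 + 176 - 144 - 396) = -960 + 120 = -840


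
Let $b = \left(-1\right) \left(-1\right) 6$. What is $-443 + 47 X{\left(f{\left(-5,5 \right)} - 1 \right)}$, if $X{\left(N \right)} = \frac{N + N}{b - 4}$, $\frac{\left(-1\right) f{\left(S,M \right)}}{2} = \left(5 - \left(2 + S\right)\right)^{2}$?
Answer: $-6506$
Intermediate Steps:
$b = 6$ ($b = 1 \cdot 6 = 6$)
$f{\left(S,M \right)} = - 2 \left(3 - S\right)^{2}$ ($f{\left(S,M \right)} = - 2 \left(5 - \left(2 + S\right)\right)^{2} = - 2 \left(3 - S\right)^{2}$)
$X{\left(N \right)} = N$ ($X{\left(N \right)} = \frac{N + N}{6 - 4} = \frac{2 N}{2} = 2 N \frac{1}{2} = N$)
$-443 + 47 X{\left(f{\left(-5,5 \right)} - 1 \right)} = -443 + 47 \left(- 2 \left(-3 - 5\right)^{2} - 1\right) = -443 + 47 \left(- 2 \left(-8\right)^{2} - 1\right) = -443 + 47 \left(\left(-2\right) 64 - 1\right) = -443 + 47 \left(-128 - 1\right) = -443 + 47 \left(-129\right) = -443 - 6063 = -6506$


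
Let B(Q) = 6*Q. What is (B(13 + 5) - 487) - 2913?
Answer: -3292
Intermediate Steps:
(B(13 + 5) - 487) - 2913 = (6*(13 + 5) - 487) - 2913 = (6*18 - 487) - 2913 = (108 - 487) - 2913 = -379 - 2913 = -3292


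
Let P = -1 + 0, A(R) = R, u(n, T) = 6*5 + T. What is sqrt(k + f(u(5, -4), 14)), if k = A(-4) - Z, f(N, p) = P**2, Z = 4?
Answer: I*sqrt(7) ≈ 2.6458*I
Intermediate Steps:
u(n, T) = 30 + T
P = -1
f(N, p) = 1 (f(N, p) = (-1)**2 = 1)
k = -8 (k = -4 - 1*4 = -4 - 4 = -8)
sqrt(k + f(u(5, -4), 14)) = sqrt(-8 + 1) = sqrt(-7) = I*sqrt(7)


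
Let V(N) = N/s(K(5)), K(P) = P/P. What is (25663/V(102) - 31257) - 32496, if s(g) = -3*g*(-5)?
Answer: -2039287/34 ≈ -59979.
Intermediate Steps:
K(P) = 1
s(g) = 15*g
V(N) = N/15 (V(N) = N/((15*1)) = N/15)
(25663/V(102) - 31257) - 32496 = (25663/(((1/15)*102)) - 31257) - 32496 = (25663/(34/5) - 31257) - 32496 = (25663*(5/34) - 31257) - 32496 = (128315/34 - 31257) - 32496 = -934423/34 - 32496 = -2039287/34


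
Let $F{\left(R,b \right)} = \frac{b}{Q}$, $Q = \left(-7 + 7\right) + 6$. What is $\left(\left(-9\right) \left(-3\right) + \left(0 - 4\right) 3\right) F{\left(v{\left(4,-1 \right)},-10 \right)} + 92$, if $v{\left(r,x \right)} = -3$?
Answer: $67$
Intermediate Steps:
$Q = 6$ ($Q = 0 + 6 = 6$)
$F{\left(R,b \right)} = \frac{b}{6}$
$\left(\left(-9\right) \left(-3\right) + \left(0 - 4\right) 3\right) F{\left(v{\left(4,-1 \right)},-10 \right)} + 92 = \left(\left(-9\right) \left(-3\right) + \left(0 - 4\right) 3\right) \frac{1}{6} \left(-10\right) + 92 = \left(27 - 12\right) \left(- \frac{5}{3}\right) + 92 = 15 \left(- \frac{5}{3}\right) + 92 = -25 + 92 = 67$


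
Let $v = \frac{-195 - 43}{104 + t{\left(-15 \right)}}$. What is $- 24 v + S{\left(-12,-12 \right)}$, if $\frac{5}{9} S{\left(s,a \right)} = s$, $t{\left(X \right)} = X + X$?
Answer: $\frac{10284}{185} \approx 55.589$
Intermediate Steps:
$t{\left(X \right)} = 2 X$
$S{\left(s,a \right)} = \frac{9 s}{5}$
$v = - \frac{119}{37}$ ($v = \frac{-195 - 43}{104 + 2 \left(-15\right)} = - \frac{238}{104 - 30} = - \frac{238}{74} = \left(-238\right) \frac{1}{74} = - \frac{119}{37} \approx -3.2162$)
$- 24 v + S{\left(-12,-12 \right)} = \left(-24\right) \left(- \frac{119}{37}\right) + \frac{9}{5} \left(-12\right) = \frac{2856}{37} - \frac{108}{5} = \frac{10284}{185}$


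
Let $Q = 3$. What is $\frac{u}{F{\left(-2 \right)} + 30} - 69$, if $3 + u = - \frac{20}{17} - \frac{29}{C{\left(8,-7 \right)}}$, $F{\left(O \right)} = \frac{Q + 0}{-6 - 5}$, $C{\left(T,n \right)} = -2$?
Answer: $- \frac{254427}{3706} \approx -68.653$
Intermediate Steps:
$F{\left(O \right)} = - \frac{3}{11}$ ($F{\left(O \right)} = \frac{3 + 0}{-6 - 5} = \frac{3}{-11} = 3 \left(- \frac{1}{11}\right) = - \frac{3}{11}$)
$u = \frac{351}{34}$ ($u = -3 - \left(- \frac{29}{2} + \frac{20}{17}\right) = -3 - - \frac{453}{34} = -3 + \left(- \frac{20}{17} + \frac{29}{2}\right) = -3 + \frac{453}{34} = \frac{351}{34} \approx 10.324$)
$\frac{u}{F{\left(-2 \right)} + 30} - 69 = \frac{351}{34 \left(- \frac{3}{11} + 30\right)} - 69 = \frac{351}{34 \cdot \frac{327}{11}} - 69 = \frac{351}{34} \cdot \frac{11}{327} - 69 = \frac{1287}{3706} - 69 = - \frac{254427}{3706}$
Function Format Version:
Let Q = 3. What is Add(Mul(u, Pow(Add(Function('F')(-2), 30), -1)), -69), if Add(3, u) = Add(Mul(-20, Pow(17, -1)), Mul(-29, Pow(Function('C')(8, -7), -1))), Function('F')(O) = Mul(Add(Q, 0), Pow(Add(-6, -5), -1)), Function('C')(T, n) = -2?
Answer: Rational(-254427, 3706) ≈ -68.653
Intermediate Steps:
Function('F')(O) = Rational(-3, 11) (Function('F')(O) = Mul(Add(3, 0), Pow(Add(-6, -5), -1)) = Mul(3, Pow(-11, -1)) = Mul(3, Rational(-1, 11)) = Rational(-3, 11))
u = Rational(351, 34) (u = Add(-3, Add(Mul(-20, Pow(17, -1)), Mul(-29, Pow(-2, -1)))) = Add(-3, Add(Mul(-20, Rational(1, 17)), Mul(-29, Rational(-1, 2)))) = Add(-3, Add(Rational(-20, 17), Rational(29, 2))) = Add(-3, Rational(453, 34)) = Rational(351, 34) ≈ 10.324)
Add(Mul(u, Pow(Add(Function('F')(-2), 30), -1)), -69) = Add(Mul(Rational(351, 34), Pow(Add(Rational(-3, 11), 30), -1)), -69) = Add(Mul(Rational(351, 34), Pow(Rational(327, 11), -1)), -69) = Add(Mul(Rational(351, 34), Rational(11, 327)), -69) = Add(Rational(1287, 3706), -69) = Rational(-254427, 3706)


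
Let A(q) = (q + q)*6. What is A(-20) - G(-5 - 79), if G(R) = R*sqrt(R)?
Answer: -240 + 168*I*sqrt(21) ≈ -240.0 + 769.87*I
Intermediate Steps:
A(q) = 12*q (A(q) = (2*q)*6 = 12*q)
G(R) = R**(3/2)
A(-20) - G(-5 - 79) = 12*(-20) - (-5 - 79)**(3/2) = -240 - (-84)**(3/2) = -240 - (-168)*I*sqrt(21) = -240 + 168*I*sqrt(21)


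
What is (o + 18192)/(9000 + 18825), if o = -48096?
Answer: -1424/1325 ≈ -1.0747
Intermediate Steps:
(o + 18192)/(9000 + 18825) = (-48096 + 18192)/(9000 + 18825) = -29904/27825 = -29904*1/27825 = -1424/1325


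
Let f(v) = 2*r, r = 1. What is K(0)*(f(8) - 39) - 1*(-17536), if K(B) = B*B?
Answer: 17536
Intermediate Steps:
f(v) = 2 (f(v) = 2*1 = 2)
K(B) = B²
K(0)*(f(8) - 39) - 1*(-17536) = 0²*(2 - 39) - 1*(-17536) = 0*(-37) + 17536 = 0 + 17536 = 17536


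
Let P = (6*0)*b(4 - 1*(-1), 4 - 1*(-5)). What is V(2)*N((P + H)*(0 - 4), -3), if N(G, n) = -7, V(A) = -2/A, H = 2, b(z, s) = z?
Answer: 7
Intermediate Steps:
P = 0 (P = (6*0)*(4 - 1*(-1)) = 0*(4 + 1) = 0*5 = 0)
V(2)*N((P + H)*(0 - 4), -3) = -2/2*(-7) = -2*1/2*(-7) = -1*(-7) = 7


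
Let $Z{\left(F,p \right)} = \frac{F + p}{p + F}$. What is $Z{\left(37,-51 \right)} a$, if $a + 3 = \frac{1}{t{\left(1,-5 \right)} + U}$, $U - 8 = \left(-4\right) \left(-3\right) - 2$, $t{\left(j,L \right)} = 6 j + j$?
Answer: $- \frac{74}{25} \approx -2.96$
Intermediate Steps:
$t{\left(j,L \right)} = 7 j$
$U = 18$ ($U = 8 - -10 = 8 + \left(12 - 2\right) = 8 + 10 = 18$)
$Z{\left(F,p \right)} = 1$ ($Z{\left(F,p \right)} = \frac{F + p}{F + p} = 1$)
$a = - \frac{74}{25}$ ($a = -3 + \frac{1}{7 \cdot 1 + 18} = -3 + \frac{1}{7 + 18} = -3 + \frac{1}{25} = - \frac{74}{25} \approx -2.96$)
$Z{\left(37,-51 \right)} a = 1 \left(- \frac{74}{25}\right) = - \frac{74}{25}$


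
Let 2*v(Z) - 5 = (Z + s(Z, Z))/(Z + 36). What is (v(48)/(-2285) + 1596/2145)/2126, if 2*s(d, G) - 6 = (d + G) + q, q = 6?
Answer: 6795031/19451071640 ≈ 0.00034934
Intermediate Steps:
s(d, G) = 6 + G/2 + d/2 (s(d, G) = 3 + ((d + G) + 6)/2 = 3 + ((G + d) + 6)/2 = 3 + (6 + G + d)/2 = 3 + (3 + G/2 + d/2) = 6 + G/2 + d/2)
v(Z) = 5/2 + (6 + 2*Z)/(2*(36 + Z)) (v(Z) = 5/2 + ((Z + (6 + Z/2 + Z/2))/(Z + 36))/2 = 5/2 + ((Z + (6 + Z))/(36 + Z))/2 = 5/2 + ((6 + 2*Z)/(36 + Z))/2 = 5/2 + (6 + 2*Z)/(2*(36 + Z)))
(v(48)/(-2285) + 1596/2145)/2126 = (((186 + 7*48)/(2*(36 + 48)))/(-2285) + 1596/2145)/2126 = (((½)*(186 + 336)/84)*(-1/2285) + 1596*(1/2145))*(1/2126) = (((½)*(1/84)*522)*(-1/2285) + 532/715)*(1/2126) = ((87/28)*(-1/2285) + 532/715)*(1/2126) = (-87/63980 + 532/715)*(1/2126) = (6795031/9149140)*(1/2126) = 6795031/19451071640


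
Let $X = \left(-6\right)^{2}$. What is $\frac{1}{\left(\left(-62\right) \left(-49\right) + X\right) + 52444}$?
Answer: $\frac{1}{55518} \approx 1.8012 \cdot 10^{-5}$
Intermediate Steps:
$X = 36$
$\frac{1}{\left(\left(-62\right) \left(-49\right) + X\right) + 52444} = \frac{1}{\left(\left(-62\right) \left(-49\right) + 36\right) + 52444} = \frac{1}{\left(3038 + 36\right) + 52444} = \frac{1}{3074 + 52444} = \frac{1}{55518}$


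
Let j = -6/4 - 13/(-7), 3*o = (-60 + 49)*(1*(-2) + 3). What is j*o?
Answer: -55/42 ≈ -1.3095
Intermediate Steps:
o = -11/3 (o = ((-60 + 49)*(1*(-2) + 3))/3 = (-11*(-2 + 3))/3 = (-11*1)/3 = (⅓)*(-11) = -11/3 ≈ -3.6667)
j = 5/14 (j = -6*¼ - 13*(-⅐) = -3/2 + 13/7 = 5/14 ≈ 0.35714)
j*o = (5/14)*(-11/3) = -55/42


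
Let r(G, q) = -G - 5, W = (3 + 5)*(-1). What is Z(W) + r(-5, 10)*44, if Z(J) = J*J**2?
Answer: -512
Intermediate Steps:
W = -8 (W = 8*(-1) = -8)
Z(J) = J**3
r(G, q) = -5 - G
Z(W) + r(-5, 10)*44 = (-8)**3 + (-5 - 1*(-5))*44 = -512 + (-5 + 5)*44 = -512 + 0*44 = -512 + 0 = -512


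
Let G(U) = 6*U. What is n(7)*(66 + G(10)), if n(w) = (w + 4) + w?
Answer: 2268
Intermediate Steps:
n(w) = 4 + 2*w (n(w) = (4 + w) + w = 4 + 2*w)
n(7)*(66 + G(10)) = (4 + 2*7)*(66 + 6*10) = (4 + 14)*(66 + 60) = 18*126 = 2268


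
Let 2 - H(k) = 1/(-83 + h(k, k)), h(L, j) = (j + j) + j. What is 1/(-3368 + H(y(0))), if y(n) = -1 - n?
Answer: -86/289475 ≈ -0.00029709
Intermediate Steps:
h(L, j) = 3*j (h(L, j) = 2*j + j = 3*j)
H(k) = 2 - 1/(-83 + 3*k)
1/(-3368 + H(y(0))) = 1/(-3368 + (-167 + 6*(-1 - 1*0))/(-83 + 3*(-1 - 1*0))) = 1/(-3368 + (-167 + 6*(-1 + 0))/(-83 + 3*(-1 + 0))) = 1/(-3368 + (-167 + 6*(-1))/(-83 + 3*(-1))) = 1/(-3368 + (-167 - 6)/(-83 - 3)) = 1/(-3368 - 173/(-86)) = 1/(-3368 - 1/86*(-173)) = 1/(-3368 + 173/86) = 1/(-289475/86) = -86/289475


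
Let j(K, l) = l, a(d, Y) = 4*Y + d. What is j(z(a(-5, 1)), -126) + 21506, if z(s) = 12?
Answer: 21380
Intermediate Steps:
a(d, Y) = d + 4*Y
j(z(a(-5, 1)), -126) + 21506 = -126 + 21506 = 21380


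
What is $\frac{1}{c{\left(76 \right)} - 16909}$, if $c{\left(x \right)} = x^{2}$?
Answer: $- \frac{1}{11133} \approx -8.9823 \cdot 10^{-5}$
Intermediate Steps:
$\frac{1}{c{\left(76 \right)} - 16909} = \frac{1}{76^{2} - 16909} = \frac{1}{5776 - 16909} = \frac{1}{-11133} = - \frac{1}{11133}$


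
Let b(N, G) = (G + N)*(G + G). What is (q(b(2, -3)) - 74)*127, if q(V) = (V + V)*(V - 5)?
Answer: -7874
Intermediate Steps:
b(N, G) = 2*G*(G + N) (b(N, G) = (G + N)*(2*G) = 2*G*(G + N))
q(V) = 2*V*(-5 + V) (q(V) = (2*V)*(-5 + V) = 2*V*(-5 + V))
(q(b(2, -3)) - 74)*127 = (2*(2*(-3)*(-3 + 2))*(-5 + 2*(-3)*(-3 + 2)) - 74)*127 = (2*(2*(-3)*(-1))*(-5 + 2*(-3)*(-1)) - 74)*127 = (2*6*(-5 + 6) - 74)*127 = (2*6*1 - 74)*127 = (12 - 74)*127 = -62*127 = -7874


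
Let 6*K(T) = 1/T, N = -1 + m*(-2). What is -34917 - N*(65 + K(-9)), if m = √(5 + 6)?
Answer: -1882009/54 + 3509*√11/27 ≈ -34421.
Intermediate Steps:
m = √11 ≈ 3.3166
N = -1 - 2*√11 (N = -1 + √11*(-2) = -1 - 2*√11 ≈ -7.6332)
K(T) = 1/(6*T)
-34917 - N*(65 + K(-9)) = -34917 - (-1 - 2*√11)*(65 + (⅙)/(-9)) = -34917 - (-1 - 2*√11)*(65 + (⅙)*(-⅑)) = -34917 - (-1 - 2*√11)*(65 - 1/54) = -34917 - (-1 - 2*√11)*3509/54 = -34917 - (-3509/54 - 3509*√11/27) = -34917 + (3509/54 + 3509*√11/27) = -1882009/54 + 3509*√11/27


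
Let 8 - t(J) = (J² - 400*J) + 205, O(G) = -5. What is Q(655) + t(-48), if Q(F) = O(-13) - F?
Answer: -22361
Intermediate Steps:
t(J) = -197 - J² + 400*J (t(J) = 8 - ((J² - 400*J) + 205) = 8 - (205 + J² - 400*J) = 8 + (-205 - J² + 400*J) = -197 - J² + 400*J)
Q(F) = -5 - F
Q(655) + t(-48) = (-5 - 1*655) + (-197 - 1*(-48)² + 400*(-48)) = (-5 - 655) + (-197 - 1*2304 - 19200) = -660 + (-197 - 2304 - 19200) = -660 - 21701 = -22361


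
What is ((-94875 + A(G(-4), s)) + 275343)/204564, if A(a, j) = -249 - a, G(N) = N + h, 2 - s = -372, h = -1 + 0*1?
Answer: 45056/51141 ≈ 0.88101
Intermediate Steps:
h = -1 (h = -1 + 0 = -1)
s = 374 (s = 2 - 1*(-372) = 2 + 372 = 374)
G(N) = -1 + N (G(N) = N - 1 = -1 + N)
((-94875 + A(G(-4), s)) + 275343)/204564 = ((-94875 + (-249 - (-1 - 4))) + 275343)/204564 = ((-94875 + (-249 - 1*(-5))) + 275343)*(1/204564) = ((-94875 + (-249 + 5)) + 275343)*(1/204564) = ((-94875 - 244) + 275343)*(1/204564) = (-95119 + 275343)*(1/204564) = 180224*(1/204564) = 45056/51141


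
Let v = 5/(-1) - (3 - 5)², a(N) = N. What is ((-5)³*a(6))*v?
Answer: 6750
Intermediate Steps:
v = -9 (v = 5*(-1) - 1*(-2)² = -5 - 1*4 = -5 - 4 = -9)
((-5)³*a(6))*v = ((-5)³*6)*(-9) = -125*6*(-9) = -750*(-9) = 6750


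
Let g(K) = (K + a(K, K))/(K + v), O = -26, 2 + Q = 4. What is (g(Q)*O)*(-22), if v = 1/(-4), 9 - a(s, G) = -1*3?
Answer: 4576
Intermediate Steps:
Q = 2 (Q = -2 + 4 = 2)
a(s, G) = 12 (a(s, G) = 9 - (-1)*3 = 9 - 1*(-3) = 9 + 3 = 12)
v = -1/4 ≈ -0.25000
g(K) = (12 + K)/(-1/4 + K) (g(K) = (K + 12)/(K - 1/4) = (12 + K)/(-1/4 + K))
(g(Q)*O)*(-22) = ((4*(12 + 2)/(-1 + 4*2))*(-26))*(-22) = ((4*14/(-1 + 8))*(-26))*(-22) = ((4*14/7)*(-26))*(-22) = ((4*(1/7)*14)*(-26))*(-22) = (8*(-26))*(-22) = -208*(-22) = 4576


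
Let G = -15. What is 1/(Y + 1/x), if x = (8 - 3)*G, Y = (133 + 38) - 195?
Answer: -75/1801 ≈ -0.041644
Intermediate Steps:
Y = -24 (Y = 171 - 195 = -24)
x = -75 (x = (8 - 3)*(-15) = 5*(-15) = -75)
1/(Y + 1/x) = 1/(-24 + 1/(-75)) = 1/(-24 - 1/75) = 1/(-1801/75) = -75/1801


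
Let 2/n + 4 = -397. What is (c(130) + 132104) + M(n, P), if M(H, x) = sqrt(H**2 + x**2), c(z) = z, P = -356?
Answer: 132234 + 2*sqrt(5094818885)/401 ≈ 1.3259e+5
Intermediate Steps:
n = -2/401 (n = 2/(-4 - 397) = 2/(-401) = 2*(-1/401) = -2/401 ≈ -0.0049875)
(c(130) + 132104) + M(n, P) = (130 + 132104) + sqrt((-2/401)**2 + (-356)**2) = 132234 + sqrt(4/160801 + 126736) = 132234 + sqrt(20379275540/160801) = 132234 + 2*sqrt(5094818885)/401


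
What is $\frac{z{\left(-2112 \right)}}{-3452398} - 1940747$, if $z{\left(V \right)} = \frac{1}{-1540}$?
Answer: $- \frac{10318355834411239}{5316692920} \approx -1.9407 \cdot 10^{6}$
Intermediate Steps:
$z{\left(V \right)} = - \frac{1}{1540}$
$\frac{z{\left(-2112 \right)}}{-3452398} - 1940747 = - \frac{1}{1540 \left(-3452398\right)} - 1940747 = \left(- \frac{1}{1540}\right) \left(- \frac{1}{3452398}\right) - 1940747 = \frac{1}{5316692920} - 1940747 = - \frac{10318355834411239}{5316692920}$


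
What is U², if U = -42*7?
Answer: 86436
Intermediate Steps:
U = -294
U² = (-294)² = 86436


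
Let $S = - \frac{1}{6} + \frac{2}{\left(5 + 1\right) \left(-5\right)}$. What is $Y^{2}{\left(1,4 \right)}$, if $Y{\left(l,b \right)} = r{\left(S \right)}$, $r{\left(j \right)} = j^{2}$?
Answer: $\frac{2401}{810000} \approx 0.0029642$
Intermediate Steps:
$S = - \frac{7}{30}$ ($S = \left(-1\right) \frac{1}{6} + \frac{2}{6 \left(-5\right)} = - \frac{1}{6} + \frac{2}{-30} = - \frac{1}{6} + 2 \left(- \frac{1}{30}\right) = - \frac{1}{6} - \frac{1}{15} = - \frac{7}{30} \approx -0.23333$)
$Y{\left(l,b \right)} = \frac{49}{900}$ ($Y{\left(l,b \right)} = \left(- \frac{7}{30}\right)^{2} = \frac{49}{900}$)
$Y^{2}{\left(1,4 \right)} = \left(\frac{49}{900}\right)^{2} = \frac{2401}{810000}$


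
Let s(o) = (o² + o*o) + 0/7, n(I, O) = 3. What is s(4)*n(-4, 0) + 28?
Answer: 124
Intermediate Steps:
s(o) = 2*o² (s(o) = (o² + o²) + 0*(⅐) = 2*o² + 0 = 2*o²)
s(4)*n(-4, 0) + 28 = (2*4²)*3 + 28 = (2*16)*3 + 28 = 32*3 + 28 = 96 + 28 = 124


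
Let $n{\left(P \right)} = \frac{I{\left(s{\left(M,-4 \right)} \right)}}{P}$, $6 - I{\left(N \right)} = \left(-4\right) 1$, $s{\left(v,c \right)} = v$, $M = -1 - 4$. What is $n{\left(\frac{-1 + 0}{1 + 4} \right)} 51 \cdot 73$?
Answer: $-186150$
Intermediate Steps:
$M = -5$ ($M = -1 - 4 = -5$)
$I{\left(N \right)} = 10$ ($I{\left(N \right)} = 6 - \left(-4\right) 1 = 6 - -4 = 6 + 4 = 10$)
$n{\left(P \right)} = \frac{10}{P}$
$n{\left(\frac{-1 + 0}{1 + 4} \right)} 51 \cdot 73 = \frac{10}{\left(-1 + 0\right) \frac{1}{1 + 4}} \cdot 51 \cdot 73 = \frac{10}{\left(-1\right) \frac{1}{5}} \cdot 51 \cdot 73 = \frac{10}{- \frac{1}{5}} \cdot 51 \cdot 73 = 10 \left(-5\right) 51 \cdot 73 = \left(-50\right) 51 \cdot 73 = \left(-2550\right) 73 = -186150$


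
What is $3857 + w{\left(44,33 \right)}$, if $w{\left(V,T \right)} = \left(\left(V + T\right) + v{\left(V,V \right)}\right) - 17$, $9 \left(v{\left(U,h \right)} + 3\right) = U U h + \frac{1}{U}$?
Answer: $\frac{5298041}{396} \approx 13379.0$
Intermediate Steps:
$v{\left(U,h \right)} = -3 + \frac{1}{9 U} + \frac{h U^{2}}{9}$ ($v{\left(U,h \right)} = -3 + \frac{U U h + \frac{1}{U}}{9} = -3 + \frac{U^{2} h + \frac{1}{U}}{9} = -3 + \frac{h U^{2} + \frac{1}{U}}{9} = -3 + \frac{\frac{1}{U} + h U^{2}}{9} = -3 + \left(\frac{1}{9 U} + \frac{h U^{2}}{9}\right) = -3 + \frac{1}{9 U} + \frac{h U^{2}}{9}$)
$w{\left(V,T \right)} = -17 + T + V + \frac{1 + V \left(-27 + V^{3}\right)}{9 V}$ ($w{\left(V,T \right)} = \left(\left(V + T\right) + \frac{1 + V \left(-27 + V V^{2}\right)}{9 V}\right) - 17 = \left(\left(T + V\right) + \frac{1 + V \left(-27 + V^{3}\right)}{9 V}\right) - 17 = \left(T + V + \frac{1 + V \left(-27 + V^{3}\right)}{9 V}\right) - 17 = -17 + T + V + \frac{1 + V \left(-27 + V^{3}\right)}{9 V}$)
$3857 + w{\left(44,33 \right)} = 3857 + \left(-20 + 33 + 44 + \frac{1}{9 \cdot 44} + \frac{44^{3}}{9}\right) = 3857 + \left(-20 + 33 + 44 + \frac{1}{9} \cdot \frac{1}{44} + \frac{1}{9} \cdot 85184\right) = 3857 + \left(-20 + 33 + 44 + \frac{1}{396} + \frac{85184}{9}\right) = 3857 + \frac{3770669}{396} = \frac{5298041}{396}$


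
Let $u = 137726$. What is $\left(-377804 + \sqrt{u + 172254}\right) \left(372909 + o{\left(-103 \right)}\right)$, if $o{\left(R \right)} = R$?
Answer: $-140847598024 + 745612 \sqrt{77495} \approx -1.4064 \cdot 10^{11}$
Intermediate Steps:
$\left(-377804 + \sqrt{u + 172254}\right) \left(372909 + o{\left(-103 \right)}\right) = \left(-377804 + \sqrt{137726 + 172254}\right) \left(372909 - 103\right) = \left(-377804 + \sqrt{309980}\right) 372806 = \left(-377804 + 2 \sqrt{77495}\right) 372806 = -140847598024 + 745612 \sqrt{77495}$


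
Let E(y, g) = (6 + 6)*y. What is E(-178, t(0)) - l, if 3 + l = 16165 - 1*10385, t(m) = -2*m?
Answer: -7913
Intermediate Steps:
E(y, g) = 12*y
l = 5777 (l = -3 + (16165 - 1*10385) = -3 + (16165 - 10385) = -3 + 5780 = 5777)
E(-178, t(0)) - l = 12*(-178) - 1*5777 = -2136 - 5777 = -7913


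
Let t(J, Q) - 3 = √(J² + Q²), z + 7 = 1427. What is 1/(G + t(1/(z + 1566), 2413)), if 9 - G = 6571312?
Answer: -2343639950992/15400759133347072499 - 2986*√2076606657101/77003795666735362495 ≈ -1.5223e-7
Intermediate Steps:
G = -6571303 (G = 9 - 1*6571312 = 9 - 6571312 = -6571303)
z = 1420 (z = -7 + 1427 = 1420)
t(J, Q) = 3 + √(J² + Q²)
1/(G + t(1/(z + 1566), 2413)) = 1/(-6571303 + (3 + √((1/(1420 + 1566))² + 2413²))) = 1/(-6571303 + (3 + √((1/2986)² + 5822569))) = 1/(-6571303 + (3 + √(1/8916196 + 5822569))) = 1/(-6571303 + (3 + √(51915166427525/8916196))) = 1/(-6571303 + (3 + 5*√2076606657101/2986)) = 1/(-6571300 + 5*√2076606657101/2986)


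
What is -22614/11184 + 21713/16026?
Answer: -9964481/14936232 ≈ -0.66714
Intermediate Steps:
-22614/11184 + 21713/16026 = -22614*1/11184 + 21713*(1/16026) = -3769/1864 + 21713/16026 = -9964481/14936232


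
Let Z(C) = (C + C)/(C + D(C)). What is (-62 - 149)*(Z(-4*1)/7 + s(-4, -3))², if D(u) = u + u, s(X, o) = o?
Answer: -785131/441 ≈ -1780.3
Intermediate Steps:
D(u) = 2*u
Z(C) = ⅔ (Z(C) = (C + C)/(C + 2*C) = (2*C)/((3*C)) = (2*C)*(1/(3*C)) = ⅔)
(-62 - 149)*(Z(-4*1)/7 + s(-4, -3))² = (-62 - 149)*((⅔)/7 - 3)² = -211*((⅔)*(⅐) - 3)² = -211*(2/21 - 3)² = -211*(-61/21)² = -211*3721/441 = -785131/441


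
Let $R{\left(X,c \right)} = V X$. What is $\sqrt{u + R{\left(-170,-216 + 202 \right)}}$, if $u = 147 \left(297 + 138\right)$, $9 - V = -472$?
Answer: $5 i \sqrt{713} \approx 133.51 i$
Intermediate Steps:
$V = 481$ ($V = 9 - -472 = 9 + 472 = 481$)
$R{\left(X,c \right)} = 481 X$
$u = 63945$ ($u = 147 \cdot 435 = 63945$)
$\sqrt{u + R{\left(-170,-216 + 202 \right)}} = \sqrt{63945 + 481 \left(-170\right)} = \sqrt{63945 - 81770} = \sqrt{-17825} = 5 i \sqrt{713}$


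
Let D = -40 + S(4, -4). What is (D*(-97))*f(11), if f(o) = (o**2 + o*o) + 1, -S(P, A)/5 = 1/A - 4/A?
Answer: 4124925/4 ≈ 1.0312e+6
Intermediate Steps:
S(P, A) = 15/A (S(P, A) = -5*(1/A - 4/A) = -(-15)/A = 15/A)
f(o) = 1 + 2*o**2 (f(o) = (o**2 + o**2) + 1 = 2*o**2 + 1 = 1 + 2*o**2)
D = -175/4 (D = -40 + 15/(-4) = -40 + 15*(-1/4) = -40 - 15/4 = -175/4 ≈ -43.750)
(D*(-97))*f(11) = (-175/4*(-97))*(1 + 2*11**2) = 16975*(1 + 2*121)/4 = 16975*(1 + 242)/4 = (16975/4)*243 = 4124925/4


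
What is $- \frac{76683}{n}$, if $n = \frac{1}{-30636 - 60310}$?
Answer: $6974012118$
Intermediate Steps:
$n = - \frac{1}{90946}$ ($n = \frac{1}{-90946} = - \frac{1}{90946} \approx -1.0996 \cdot 10^{-5}$)
$- \frac{76683}{n} = - \frac{76683}{- \frac{1}{90946}} = \left(-76683\right) \left(-90946\right) = 6974012118$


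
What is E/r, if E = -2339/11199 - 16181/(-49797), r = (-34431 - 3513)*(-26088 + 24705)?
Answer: 490423/221704130731158 ≈ 2.2121e-9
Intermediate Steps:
r = 52476552 (r = -37944*(-1383) = 52476552)
E = 1961692/16899291 (E = -2339*1/11199 - 16181*(-1/49797) = -2339/11199 + 1471/4527 = 1961692/16899291 ≈ 0.11608)
E/r = (1961692/16899291)/52476552 = (1961692/16899291)*(1/52476552) = 490423/221704130731158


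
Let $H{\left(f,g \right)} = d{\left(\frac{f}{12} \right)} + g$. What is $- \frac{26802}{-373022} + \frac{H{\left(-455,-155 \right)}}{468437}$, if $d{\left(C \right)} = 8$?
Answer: $\frac{6250107120}{87368653307} \approx 0.071537$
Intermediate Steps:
$H{\left(f,g \right)} = 8 + g$
$- \frac{26802}{-373022} + \frac{H{\left(-455,-155 \right)}}{468437} = - \frac{26802}{-373022} + \frac{8 - 155}{468437} = \left(-26802\right) \left(- \frac{1}{373022}\right) - \frac{147}{468437} = \frac{13401}{186511} - \frac{147}{468437} = \frac{6250107120}{87368653307}$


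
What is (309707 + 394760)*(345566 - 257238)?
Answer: 62224161176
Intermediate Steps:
(309707 + 394760)*(345566 - 257238) = 704467*88328 = 62224161176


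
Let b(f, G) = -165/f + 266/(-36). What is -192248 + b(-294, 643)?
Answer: -84784379/441 ≈ -1.9225e+5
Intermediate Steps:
b(f, G) = -133/18 - 165/f (b(f, G) = -165/f + 266*(-1/36) = -165/f - 133/18 = -133/18 - 165/f)
-192248 + b(-294, 643) = -192248 + (-133/18 - 165/(-294)) = -192248 + (-133/18 - 165*(-1/294)) = -192248 + (-133/18 + 55/98) = -192248 - 3011/441 = -84784379/441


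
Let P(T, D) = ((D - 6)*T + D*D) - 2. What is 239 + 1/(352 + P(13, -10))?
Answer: 57839/242 ≈ 239.00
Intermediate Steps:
P(T, D) = -2 + D² + T*(-6 + D) (P(T, D) = ((-6 + D)*T + D²) - 2 = (T*(-6 + D) + D²) - 2 = (D² + T*(-6 + D)) - 2 = -2 + D² + T*(-6 + D))
239 + 1/(352 + P(13, -10)) = 239 + 1/(352 + (-2 + (-10)² - 6*13 - 10*13)) = 239 + 1/(352 + (-2 + 100 - 78 - 130)) = 239 + 1/(352 - 110) = 239 + 1/242 = 57839/242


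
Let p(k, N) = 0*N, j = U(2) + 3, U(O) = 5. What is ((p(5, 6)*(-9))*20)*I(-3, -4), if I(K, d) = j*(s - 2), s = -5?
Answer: 0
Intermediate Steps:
j = 8 (j = 5 + 3 = 8)
p(k, N) = 0
I(K, d) = -56 (I(K, d) = 8*(-5 - 2) = 8*(-7) = -56)
((p(5, 6)*(-9))*20)*I(-3, -4) = ((0*(-9))*20)*(-56) = (0*20)*(-56) = 0*(-56) = 0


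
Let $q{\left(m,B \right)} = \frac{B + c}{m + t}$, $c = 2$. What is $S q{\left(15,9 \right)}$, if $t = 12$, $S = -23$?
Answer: $- \frac{253}{27} \approx -9.3704$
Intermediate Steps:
$q{\left(m,B \right)} = \frac{2 + B}{12 + m}$ ($q{\left(m,B \right)} = \frac{B + 2}{m + 12} = \frac{2 + B}{12 + m}$)
$S q{\left(15,9 \right)} = - 23 \frac{2 + 9}{12 + 15} = - 23 \cdot \frac{1}{27} \cdot 11 = \left(-23\right) \frac{11}{27} = - \frac{253}{27}$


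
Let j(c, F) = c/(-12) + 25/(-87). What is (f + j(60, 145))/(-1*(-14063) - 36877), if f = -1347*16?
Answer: 937742/992409 ≈ 0.94491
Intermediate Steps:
f = -21552
j(c, F) = -25/87 - c/12 (j(c, F) = c*(-1/12) + 25*(-1/87) = -c/12 - 25/87 = -25/87 - c/12)
(f + j(60, 145))/(-1*(-14063) - 36877) = (-21552 + (-25/87 - 1/12*60))/(-1*(-14063) - 36877) = (-21552 + (-25/87 - 5))/(14063 - 36877) = (-21552 - 460/87)/(-22814) = -1875484/87*(-1/22814) = 937742/992409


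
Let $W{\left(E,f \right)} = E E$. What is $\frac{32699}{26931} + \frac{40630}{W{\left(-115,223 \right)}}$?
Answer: $\frac{305330161}{71232495} \approx 4.2864$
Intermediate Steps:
$W{\left(E,f \right)} = E^{2}$
$\frac{32699}{26931} + \frac{40630}{W{\left(-115,223 \right)}} = \frac{32699}{26931} + \frac{40630}{\left(-115\right)^{2}} = 32699 \cdot \frac{1}{26931} + \frac{40630}{13225} = \frac{32699}{26931} + 40630 \cdot \frac{1}{13225} = \frac{32699}{26931} + \frac{8126}{2645} = \frac{305330161}{71232495}$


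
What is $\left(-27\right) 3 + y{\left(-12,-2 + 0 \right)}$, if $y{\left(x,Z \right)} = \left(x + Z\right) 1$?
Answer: $-95$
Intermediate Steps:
$y{\left(x,Z \right)} = Z + x$ ($y{\left(x,Z \right)} = \left(Z + x\right) 1 = Z + x$)
$\left(-27\right) 3 + y{\left(-12,-2 + 0 \right)} = \left(-27\right) 3 + \left(\left(-2 + 0\right) - 12\right) = -81 - 14 = -95$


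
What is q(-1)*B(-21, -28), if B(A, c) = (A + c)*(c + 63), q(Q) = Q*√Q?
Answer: 1715*I ≈ 1715.0*I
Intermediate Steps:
q(Q) = Q^(3/2)
B(A, c) = (63 + c)*(A + c) (B(A, c) = (A + c)*(63 + c) = (63 + c)*(A + c))
q(-1)*B(-21, -28) = (-1)^(3/2)*((-28)² + 63*(-21) + 63*(-28) - 21*(-28)) = (-I)*(784 - 1323 - 1764 + 588) = -I*(-1715) = 1715*I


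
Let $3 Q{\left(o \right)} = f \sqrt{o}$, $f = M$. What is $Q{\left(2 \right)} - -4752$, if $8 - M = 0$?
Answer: $4752 + \frac{8 \sqrt{2}}{3} \approx 4755.8$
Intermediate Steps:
$M = 8$ ($M = 8 - 0 = 8 + 0 = 8$)
$f = 8$
$Q{\left(o \right)} = \frac{8 \sqrt{o}}{3}$
$Q{\left(2 \right)} - -4752 = \frac{8 \sqrt{2}}{3} - -4752 = \frac{8 \sqrt{2}}{3} + 4752 = 4752 + \frac{8 \sqrt{2}}{3}$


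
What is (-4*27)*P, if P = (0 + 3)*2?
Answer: -648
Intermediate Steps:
P = 6 (P = 3*2 = 6)
(-4*27)*P = -4*27*6 = -108*6 = -648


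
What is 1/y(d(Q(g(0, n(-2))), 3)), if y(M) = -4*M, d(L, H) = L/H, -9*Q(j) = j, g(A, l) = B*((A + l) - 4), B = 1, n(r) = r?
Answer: -9/8 ≈ -1.1250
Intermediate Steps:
g(A, l) = -4 + A + l (g(A, l) = 1*((A + l) - 4) = 1*(-4 + A + l) = -4 + A + l)
Q(j) = -j/9
1/y(d(Q(g(0, n(-2))), 3)) = 1/(-4*(-(-4 + 0 - 2)/9)/3) = 1/(-4*(-1/9*(-6))/3) = 1/(-8/(3*3)) = 1/(-4*2/9) = 1/(-8/9) = -9/8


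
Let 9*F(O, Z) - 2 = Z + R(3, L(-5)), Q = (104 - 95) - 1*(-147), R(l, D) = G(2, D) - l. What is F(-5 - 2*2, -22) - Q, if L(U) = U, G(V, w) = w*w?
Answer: -1402/9 ≈ -155.78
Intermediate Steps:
G(V, w) = w²
R(l, D) = D² - l
Q = 156 (Q = 9 + 147 = 156)
F(O, Z) = 8/3 + Z/9 (F(O, Z) = 2/9 + (Z + ((-5)² - 1*3))/9 = 2/9 + (Z + (25 - 3))/9 = 2/9 + (Z + 22)/9 = 2/9 + (22 + Z)/9 = 2/9 + (22/9 + Z/9) = 8/3 + Z/9)
F(-5 - 2*2, -22) - Q = (8/3 + (⅑)*(-22)) - 1*156 = (8/3 - 22/9) - 156 = 2/9 - 156 = -1402/9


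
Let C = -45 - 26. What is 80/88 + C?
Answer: -771/11 ≈ -70.091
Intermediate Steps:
C = -71
80/88 + C = 80/88 - 71 = 80*(1/88) - 71 = 10/11 - 71 = -771/11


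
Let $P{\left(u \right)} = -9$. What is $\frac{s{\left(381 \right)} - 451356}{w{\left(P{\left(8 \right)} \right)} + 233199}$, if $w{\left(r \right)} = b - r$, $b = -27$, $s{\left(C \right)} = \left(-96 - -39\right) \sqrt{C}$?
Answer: $- \frac{150452}{77727} - \frac{19 \sqrt{381}}{77727} \approx -1.9404$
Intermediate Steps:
$s{\left(C \right)} = - 57 \sqrt{C}$ ($s{\left(C \right)} = \left(-96 + 39\right) \sqrt{C} = - 57 \sqrt{C}$)
$w{\left(r \right)} = -27 - r$
$\frac{s{\left(381 \right)} - 451356}{w{\left(P{\left(8 \right)} \right)} + 233199} = \frac{- 57 \sqrt{381} - 451356}{\left(-27 - -9\right) + 233199} = \frac{-451356 - 57 \sqrt{381}}{\left(-27 + 9\right) + 233199} = \frac{-451356 - 57 \sqrt{381}}{-18 + 233199} = \frac{-451356 - 57 \sqrt{381}}{233181} = \left(-451356 - 57 \sqrt{381}\right) \frac{1}{233181} = - \frac{150452}{77727} - \frac{19 \sqrt{381}}{77727}$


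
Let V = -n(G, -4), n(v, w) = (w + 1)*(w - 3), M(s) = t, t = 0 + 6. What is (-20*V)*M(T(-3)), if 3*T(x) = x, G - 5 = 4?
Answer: 2520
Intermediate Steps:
G = 9 (G = 5 + 4 = 9)
T(x) = x/3
t = 6
M(s) = 6
n(v, w) = (1 + w)*(-3 + w)
V = -21 (V = -(-3 + (-4)² - 2*(-4)) = -(-3 + 16 + 8) = -1*21 = -21)
(-20*V)*M(T(-3)) = -20*(-21)*6 = 420*6 = 2520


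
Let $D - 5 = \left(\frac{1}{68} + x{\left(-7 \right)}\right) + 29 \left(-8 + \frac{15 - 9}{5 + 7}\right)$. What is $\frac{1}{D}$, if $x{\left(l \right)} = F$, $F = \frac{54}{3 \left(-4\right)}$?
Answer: $- \frac{68}{14755} \approx -0.0046086$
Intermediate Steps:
$F = - \frac{9}{2}$ ($F = \frac{54}{-12} = 54 \left(- \frac{1}{12}\right) = - \frac{9}{2} \approx -4.5$)
$x{\left(l \right)} = - \frac{9}{2}$
$D = - \frac{14755}{68}$ ($D = 5 - \left(\frac{9}{2} - \frac{1}{68} - 29 \left(-8 + \frac{15 - 9}{5 + 7}\right)\right) = 5 + \left(\left(\frac{1}{68} - \frac{9}{2}\right) + 29 \left(-8 + \frac{6}{12}\right)\right) = 5 + \left(- \frac{305}{68} + 29 \left(-8 + 6 \cdot \frac{1}{12}\right)\right) = 5 + \left(- \frac{305}{68} + 29 \left(-8 + \frac{1}{2}\right)\right) = 5 + \left(- \frac{305}{68} + 29 \left(- \frac{15}{2}\right)\right) = 5 - \frac{15095}{68} = - \frac{14755}{68} \approx -216.99$)
$\frac{1}{D} = \frac{1}{- \frac{14755}{68}} = - \frac{68}{14755}$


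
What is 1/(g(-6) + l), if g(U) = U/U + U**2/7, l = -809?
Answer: -7/5620 ≈ -0.0012456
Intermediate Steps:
g(U) = 1 + U**2/7 (g(U) = 1 + U**2*(1/7) = 1 + U**2/7)
1/(g(-6) + l) = 1/((1 + (1/7)*(-6)**2) - 809) = 1/((1 + (1/7)*36) - 809) = 1/((1 + 36/7) - 809) = 1/(43/7 - 809) = 1/(-5620/7) = -7/5620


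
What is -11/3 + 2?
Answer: -5/3 ≈ -1.6667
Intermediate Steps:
-11/3 + 2 = -5/3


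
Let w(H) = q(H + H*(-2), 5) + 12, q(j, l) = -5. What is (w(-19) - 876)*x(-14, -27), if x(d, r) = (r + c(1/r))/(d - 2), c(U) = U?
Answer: -317185/216 ≈ -1468.4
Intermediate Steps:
x(d, r) = (r + 1/r)/(-2 + d) (x(d, r) = (r + 1/r)/(d - 2) = (r + 1/r)/(-2 + d))
w(H) = 7 (w(H) = -5 + 12 = 7)
(w(-19) - 876)*x(-14, -27) = (7 - 876)*((1 + (-27)²)/((-27)*(-2 - 14))) = -(-869)*(1 + 729)/(27*(-16)) = -(-869)*(-1)*730/(27*16) = -869*365/216 = -317185/216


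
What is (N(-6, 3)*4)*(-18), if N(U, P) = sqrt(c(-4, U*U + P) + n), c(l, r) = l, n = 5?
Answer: -72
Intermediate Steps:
N(U, P) = 1 (N(U, P) = sqrt(-4 + 5) = sqrt(1) = 1)
(N(-6, 3)*4)*(-18) = (1*4)*(-18) = 4*(-18) = -72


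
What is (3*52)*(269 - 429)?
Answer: -24960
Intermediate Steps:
(3*52)*(269 - 429) = 156*(-160) = -24960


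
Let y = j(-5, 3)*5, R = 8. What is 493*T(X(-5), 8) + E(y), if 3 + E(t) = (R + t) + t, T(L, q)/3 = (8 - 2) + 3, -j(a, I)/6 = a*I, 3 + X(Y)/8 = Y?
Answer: 14216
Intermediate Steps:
X(Y) = -24 + 8*Y
j(a, I) = -6*I*a (j(a, I) = -6*a*I = -6*I*a)
y = 450 (y = -6*3*(-5)*5 = 90*5 = 450)
T(L, q) = 27 (T(L, q) = 3*((8 - 2) + 3) = 3*(6 + 3) = 3*9 = 27)
E(t) = 5 + 2*t (E(t) = -3 + ((8 + t) + t) = -3 + (8 + 2*t) = 5 + 2*t)
493*T(X(-5), 8) + E(y) = 493*27 + (5 + 2*450) = 13311 + (5 + 900) = 13311 + 905 = 14216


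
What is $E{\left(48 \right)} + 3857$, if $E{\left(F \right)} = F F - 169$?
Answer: $5992$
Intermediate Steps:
$E{\left(F \right)} = -169 + F^{2}$ ($E{\left(F \right)} = F^{2} - 169 = -169 + F^{2}$)
$E{\left(48 \right)} + 3857 = \left(-169 + 48^{2}\right) + 3857 = \left(-169 + 2304\right) + 3857 = 2135 + 3857 = 5992$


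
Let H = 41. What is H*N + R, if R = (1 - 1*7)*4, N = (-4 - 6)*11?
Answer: -4534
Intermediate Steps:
N = -110 (N = -10*11 = -110)
R = -24 (R = (1 - 7)*4 = -6*4 = -24)
H*N + R = 41*(-110) - 24 = -4510 - 24 = -4534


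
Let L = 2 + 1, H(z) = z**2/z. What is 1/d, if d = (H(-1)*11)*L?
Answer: -1/33 ≈ -0.030303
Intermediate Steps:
H(z) = z
L = 3
d = -33 (d = -1*11*3 = -11*3 = -33)
1/d = 1/(-33) = -1/33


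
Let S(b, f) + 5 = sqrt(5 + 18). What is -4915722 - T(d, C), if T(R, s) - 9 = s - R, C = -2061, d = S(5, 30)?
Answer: -4913675 + sqrt(23) ≈ -4.9137e+6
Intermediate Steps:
S(b, f) = -5 + sqrt(23) (S(b, f) = -5 + sqrt(5 + 18) = -5 + sqrt(23))
d = -5 + sqrt(23) ≈ -0.20417
T(R, s) = 9 + s - R (T(R, s) = 9 + (s - R) = 9 + s - R)
-4915722 - T(d, C) = -4915722 - (9 - 2061 - (-5 + sqrt(23))) = -4915722 - (9 - 2061 + (5 - sqrt(23))) = -4915722 - (-2047 - sqrt(23)) = -4915722 + (2047 + sqrt(23)) = -4913675 + sqrt(23)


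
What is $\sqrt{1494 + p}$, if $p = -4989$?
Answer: $i \sqrt{3495} \approx 59.119 i$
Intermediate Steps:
$\sqrt{1494 + p} = \sqrt{1494 - 4989} = \sqrt{-3495} = i \sqrt{3495}$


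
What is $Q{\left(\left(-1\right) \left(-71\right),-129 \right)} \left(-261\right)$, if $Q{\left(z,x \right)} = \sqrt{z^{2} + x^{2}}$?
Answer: $- 261 \sqrt{21682} \approx -38432.0$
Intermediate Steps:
$Q{\left(z,x \right)} = \sqrt{x^{2} + z^{2}}$
$Q{\left(\left(-1\right) \left(-71\right),-129 \right)} \left(-261\right) = \sqrt{\left(-129\right)^{2} + \left(\left(-1\right) \left(-71\right)\right)^{2}} \left(-261\right) = \sqrt{16641 + 71^{2}} \left(-261\right) = \sqrt{16641 + 5041} \left(-261\right) = \sqrt{21682} \left(-261\right) = - 261 \sqrt{21682}$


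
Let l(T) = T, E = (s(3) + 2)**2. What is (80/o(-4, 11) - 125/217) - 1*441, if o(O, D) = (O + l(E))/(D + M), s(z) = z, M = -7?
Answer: -277546/651 ≈ -426.34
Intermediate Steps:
E = 25 (E = (3 + 2)**2 = 5**2 = 25)
o(O, D) = (25 + O)/(-7 + D) (o(O, D) = (O + 25)/(D - 7) = (25 + O)/(-7 + D))
(80/o(-4, 11) - 125/217) - 1*441 = (80/(((25 - 4)/(-7 + 11))) - 125/217) - 1*441 = (80/((21/4)) - 125*1/217) - 441 = (80/(((1/4)*21)) - 125/217) - 441 = (80/(21/4) - 125/217) - 441 = (80*(4/21) - 125/217) - 441 = (320/21 - 125/217) - 441 = 9545/651 - 441 = -277546/651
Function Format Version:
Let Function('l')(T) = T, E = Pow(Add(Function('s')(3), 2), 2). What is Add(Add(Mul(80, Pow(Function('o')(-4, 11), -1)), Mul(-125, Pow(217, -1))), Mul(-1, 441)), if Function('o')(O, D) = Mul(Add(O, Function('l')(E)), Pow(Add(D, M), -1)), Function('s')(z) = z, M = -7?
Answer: Rational(-277546, 651) ≈ -426.34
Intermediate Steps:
E = 25 (E = Pow(Add(3, 2), 2) = Pow(5, 2) = 25)
Function('o')(O, D) = Mul(Pow(Add(-7, D), -1), Add(25, O)) (Function('o')(O, D) = Mul(Add(O, 25), Pow(Add(D, -7), -1)) = Mul(Add(25, O), Pow(Add(-7, D), -1)) = Mul(Pow(Add(-7, D), -1), Add(25, O)))
Add(Add(Mul(80, Pow(Function('o')(-4, 11), -1)), Mul(-125, Pow(217, -1))), Mul(-1, 441)) = Add(Add(Mul(80, Pow(Mul(Pow(Add(-7, 11), -1), Add(25, -4)), -1)), Mul(-125, Pow(217, -1))), Mul(-1, 441)) = Add(Add(Mul(80, Pow(Mul(Pow(4, -1), 21), -1)), Mul(-125, Rational(1, 217))), -441) = Add(Add(Mul(80, Pow(Mul(Rational(1, 4), 21), -1)), Rational(-125, 217)), -441) = Add(Add(Mul(80, Pow(Rational(21, 4), -1)), Rational(-125, 217)), -441) = Add(Add(Mul(80, Rational(4, 21)), Rational(-125, 217)), -441) = Add(Add(Rational(320, 21), Rational(-125, 217)), -441) = Add(Rational(9545, 651), -441) = Rational(-277546, 651)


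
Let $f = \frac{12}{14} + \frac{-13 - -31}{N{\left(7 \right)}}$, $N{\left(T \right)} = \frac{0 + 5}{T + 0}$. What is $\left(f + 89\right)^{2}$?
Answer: $\frac{16216729}{1225} \approx 13238.0$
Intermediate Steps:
$N{\left(T \right)} = \frac{5}{T}$
$f = \frac{912}{35}$ ($f = \frac{12}{14} + \frac{-13 - -31}{5 \cdot \frac{1}{7}} = 12 \cdot \frac{1}{14} + \frac{-13 + 31}{5 \cdot \frac{1}{7}} = \frac{6}{7} + \frac{18}{\frac{5}{7}} = \frac{6}{7} + 18 \cdot \frac{7}{5} = \frac{6}{7} + \frac{126}{5} = \frac{912}{35} \approx 26.057$)
$\left(f + 89\right)^{2} = \left(\frac{912}{35} + 89\right)^{2} = \left(\frac{4027}{35}\right)^{2} = \frac{16216729}{1225}$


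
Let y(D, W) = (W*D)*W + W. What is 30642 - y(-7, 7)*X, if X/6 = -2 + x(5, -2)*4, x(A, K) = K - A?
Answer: -29838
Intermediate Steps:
y(D, W) = W + D*W² (y(D, W) = (D*W)*W + W = D*W² + W = W + D*W²)
X = -180 (X = 6*(-2 + (-2 - 1*5)*4) = 6*(-2 + (-2 - 5)*4) = 6*(-2 - 7*4) = 6*(-2 - 28) = 6*(-30) = -180)
30642 - y(-7, 7)*X = 30642 - 7*(1 - 7*7)*(-180) = 30642 - 7*(1 - 49)*(-180) = 30642 - 7*(-48)*(-180) = 30642 - (-336)*(-180) = 30642 - 1*60480 = 30642 - 60480 = -29838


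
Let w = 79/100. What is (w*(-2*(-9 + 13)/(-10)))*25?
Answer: 79/5 ≈ 15.800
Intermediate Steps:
w = 79/100 (w = 79*(1/100) = 79/100 ≈ 0.79000)
(w*(-2*(-9 + 13)/(-10)))*25 = (79*(-2*(-9 + 13)/(-10))/100)*25 = (79*(-8*(-1)/10)/100)*25 = (79*(-2*(-⅖))/100)*25 = ((79/100)*(⅘))*25 = (79/125)*25 = 79/5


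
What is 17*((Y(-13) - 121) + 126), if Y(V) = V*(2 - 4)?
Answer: 527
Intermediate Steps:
Y(V) = -2*V (Y(V) = V*(-2) = -2*V)
17*((Y(-13) - 121) + 126) = 17*((-2*(-13) - 121) + 126) = 17*((26 - 121) + 126) = 17*(-95 + 126) = 17*31 = 527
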